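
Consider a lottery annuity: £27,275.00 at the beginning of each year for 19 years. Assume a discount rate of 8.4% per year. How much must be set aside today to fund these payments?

£275,952.04

This is an annuity due: 19 payments of £27,275.00 at the beginning of each year.
Periodic rate r = 0.084 per year.
PV = PMT × [(1 − (1+r)^−n)/r] × (1+r) = 27,275 × [1 − (1+r)^−19] / r × (1+r) = £275,952.04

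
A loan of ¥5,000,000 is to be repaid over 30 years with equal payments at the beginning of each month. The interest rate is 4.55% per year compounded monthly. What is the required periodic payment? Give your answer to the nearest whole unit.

¥25,387

Level annuity due; solve PV = PMT × [(1 − (1+r)^−n)/r] × (1+r) for PMT.
Periodic rate r = 0.0455/12 per month; n is counted in months.
With n = 360: PMT = 5,000,000 / ([(1 − (1+r)^−n)/r] × (1+r)) = ¥25,387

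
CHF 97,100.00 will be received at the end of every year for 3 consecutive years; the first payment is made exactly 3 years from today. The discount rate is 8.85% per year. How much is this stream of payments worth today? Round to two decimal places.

Ordinary annuity of 3 payments, first payment at period 3.
Periodic rate r = 0.0885 per year.
The ordinary-annuity PV formula values the stream one period before the first payment (period 2); discount that back 2 periods:
PV₀ = 97,100 × [1 − (1+r)^−3] / r × (1+r)^−2 = CHF 208,001.83

CHF 208,001.83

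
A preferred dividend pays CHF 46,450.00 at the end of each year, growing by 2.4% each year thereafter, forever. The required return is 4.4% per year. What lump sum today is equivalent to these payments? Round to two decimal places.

CHF 2,322,500.00

Periodic rate r = 0.044 per year.
Growing perpetuity (Gordon): PV = PMT₁ / (r − g) = 46,450 / (r − 0.024) = CHF 2,322,500.00.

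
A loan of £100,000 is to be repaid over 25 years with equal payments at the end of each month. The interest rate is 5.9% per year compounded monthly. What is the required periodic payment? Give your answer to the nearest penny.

£638.20

Level ordinary annuity; solve PV = PMT × [(1 − (1+r)^−n)/r] for PMT.
Periodic rate r = 0.059/12 per month; n is counted in months.
With n = 300: PMT = 100,000 / ([(1 − (1+r)^−n)/r]) = £638.20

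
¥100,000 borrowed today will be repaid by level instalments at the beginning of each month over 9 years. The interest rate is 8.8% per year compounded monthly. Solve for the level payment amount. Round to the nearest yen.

Level annuity due; solve PV = PMT × [(1 − (1+r)^−n)/r] × (1+r) for PMT.
Periodic rate r = 0.088/12 per month; n is counted in months.
With n = 108: PMT = 100,000 / ([(1 − (1+r)^−n)/r] × (1+r)) = ¥1,334

¥1,334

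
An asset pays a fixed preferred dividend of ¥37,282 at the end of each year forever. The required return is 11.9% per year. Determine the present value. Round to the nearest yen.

¥313,294

Periodic rate r = 0.119 per year.
Level perpetuity: PV = PMT / r = 37,282 / (0.119) = ¥313,294.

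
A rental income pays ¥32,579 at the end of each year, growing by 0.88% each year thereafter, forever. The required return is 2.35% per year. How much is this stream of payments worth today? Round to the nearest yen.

Periodic rate r = 0.0235 per year.
Growing perpetuity (Gordon): PV = PMT₁ / (r − g) = 32,579 / (r − 0.0088) = ¥2,216,259.

¥2,216,259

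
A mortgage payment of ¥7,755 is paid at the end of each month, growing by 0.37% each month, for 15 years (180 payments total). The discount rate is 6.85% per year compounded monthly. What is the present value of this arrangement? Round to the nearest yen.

Periodic rate r = 0.0685/12 per month; n is counted in months.
Growing ordinary annuity: PV = PMT₁ × [1 − ((1+g)/(1+r))^n] / (r − g) = 7,755 × [1 − ((1+0.0037)/(1+r))^180] / (r − 0.0037) = ¥1,166,877.

¥1,166,877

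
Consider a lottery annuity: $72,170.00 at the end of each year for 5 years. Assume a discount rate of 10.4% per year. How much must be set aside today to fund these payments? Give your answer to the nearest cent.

$270,808.23

This is an ordinary annuity: 5 payments of $72,170.00 at the end of each year.
Periodic rate r = 0.104 per year.
PV = PMT × [(1 − (1+r)^−n)/r] = 72,170 × [1 − (1+r)^−5] / r = $270,808.23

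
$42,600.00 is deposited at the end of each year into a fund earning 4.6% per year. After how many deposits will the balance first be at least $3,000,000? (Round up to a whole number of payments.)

33 payments

Periodic rate r = 0.046 per year.
Ordinary annuity FV: 3,000,000 = 42,600 × [((1+r)^n − 1)/r].
(1+r)^n = 1 + 3,000,000 × r / 42,600, so n = ln(1 + 3,000,000·r/42,600) / ln(1+r) = 32.12.
Round up to a whole number of payments: n = 33.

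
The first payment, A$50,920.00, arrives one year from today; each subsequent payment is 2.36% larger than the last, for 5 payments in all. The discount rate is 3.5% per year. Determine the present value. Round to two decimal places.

A$240,630.78

Periodic rate r = 0.035 per year.
Growing ordinary annuity: PV = PMT₁ × [1 − ((1+g)/(1+r))^n] / (r − g) = 50,920 × [1 − ((1+0.0236)/(1+r))^5] / (r − 0.0236) = A$240,630.78.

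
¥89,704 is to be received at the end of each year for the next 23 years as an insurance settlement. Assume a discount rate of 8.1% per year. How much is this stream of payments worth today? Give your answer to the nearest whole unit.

¥922,813

This is an ordinary annuity: 23 payments of ¥89,704 at the end of each year.
Periodic rate r = 0.081 per year.
PV = PMT × [(1 − (1+r)^−n)/r] = 89,704 × [1 − (1+r)^−23] / r = ¥922,813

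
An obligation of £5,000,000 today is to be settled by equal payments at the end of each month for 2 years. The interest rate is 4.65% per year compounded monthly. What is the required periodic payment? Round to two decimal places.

£218,574.06

Level ordinary annuity; solve PV = PMT × [(1 − (1+r)^−n)/r] for PMT.
Periodic rate r = 0.0465/12 per month; n is counted in months.
With n = 24: PMT = 5,000,000 / ([(1 − (1+r)^−n)/r]) = £218,574.06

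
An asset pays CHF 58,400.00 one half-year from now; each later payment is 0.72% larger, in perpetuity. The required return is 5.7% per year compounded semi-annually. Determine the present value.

CHF 2,741,784.04

Periodic rate r = 0.057/2 per half-year.
Growing perpetuity (Gordon): PV = PMT₁ / (r − g) = 58,400 / (r − 0.0072) = CHF 2,741,784.04.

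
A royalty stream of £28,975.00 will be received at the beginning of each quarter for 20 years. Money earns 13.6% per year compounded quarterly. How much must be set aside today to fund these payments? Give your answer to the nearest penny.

£820,448.27

This is an annuity due: 80 payments of £28,975.00 at the beginning of each quarter.
Periodic rate r = 0.136/4 per quarter; n is counted in quarters.
PV = PMT × [(1 − (1+r)^−n)/r] × (1+r) = 28,975 × [1 − (1+r)^−80] / r × (1+r) = £820,448.27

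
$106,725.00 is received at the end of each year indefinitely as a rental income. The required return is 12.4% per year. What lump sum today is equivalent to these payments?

Periodic rate r = 0.124 per year.
Level perpetuity: PV = PMT / r = 106,725 / (0.124) = $860,685.48.

$860,685.48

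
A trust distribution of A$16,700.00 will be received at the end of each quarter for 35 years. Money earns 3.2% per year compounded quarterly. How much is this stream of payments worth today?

A$1,403,348.96

This is an ordinary annuity: 140 payments of A$16,700.00 at the end of each quarter.
Periodic rate r = 0.032/4 per quarter; n is counted in quarters.
PV = PMT × [(1 − (1+r)^−n)/r] = 16,700 × [1 − (1+r)^−140] / r = A$1,403,348.96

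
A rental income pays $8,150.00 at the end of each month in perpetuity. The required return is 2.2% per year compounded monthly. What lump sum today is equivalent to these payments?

Periodic rate r = 0.022/12 per month.
Level perpetuity: PV = PMT / r = 8,150 / (0.022/12) = $4,445,454.55.

$4,445,454.55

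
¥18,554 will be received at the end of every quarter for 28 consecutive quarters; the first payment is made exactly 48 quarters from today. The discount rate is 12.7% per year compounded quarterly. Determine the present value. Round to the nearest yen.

Ordinary annuity of 28 payments, first payment at period 48.
Periodic rate r = 0.127/4 per quarter; n is counted in quarters.
The ordinary-annuity PV formula values the stream one period before the first payment (period 47); discount that back 47 periods:
PV₀ = 18,554 × [1 − (1+r)^−28] / r × (1+r)^−47 = ¥78,437

¥78,437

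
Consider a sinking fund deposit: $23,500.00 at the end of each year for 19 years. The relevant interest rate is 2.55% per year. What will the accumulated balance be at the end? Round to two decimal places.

$565,412.00

This is an ordinary annuity: 19 deposits of $23,500.00 at the end of each year.
Periodic rate r = 0.0255 per year.
FV = PMT × [((1+r)^n − 1)/r] = 23,500 × [(1+r)^19 − 1] / r = $565,412.00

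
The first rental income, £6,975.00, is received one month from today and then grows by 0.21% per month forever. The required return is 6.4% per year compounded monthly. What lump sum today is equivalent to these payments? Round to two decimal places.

£2,157,216.49

Periodic rate r = 0.064/12 per month.
Growing perpetuity (Gordon): PV = PMT₁ / (r − g) = 6,975 / (r − 0.0021) = £2,157,216.49.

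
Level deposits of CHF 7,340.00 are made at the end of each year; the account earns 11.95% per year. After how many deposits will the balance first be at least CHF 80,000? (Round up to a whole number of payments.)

8 payments

Periodic rate r = 0.1195 per year.
Ordinary annuity FV: 80,000 = 7,340 × [((1+r)^n − 1)/r].
(1+r)^n = 1 + 80,000 × r / 7,340, so n = ln(1 + 80,000·r/7,340) / ln(1+r) = 7.39.
Round up to a whole number of payments: n = 8.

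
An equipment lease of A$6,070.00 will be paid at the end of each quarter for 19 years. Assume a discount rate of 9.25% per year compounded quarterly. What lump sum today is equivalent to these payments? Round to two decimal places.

This is an ordinary annuity: 76 payments of A$6,070.00 at the end of each quarter.
Periodic rate r = 0.0925/4 per quarter; n is counted in quarters.
PV = PMT × [(1 − (1+r)^−n)/r] = 6,070 × [1 − (1+r)^−76] / r = A$216,298.82

A$216,298.82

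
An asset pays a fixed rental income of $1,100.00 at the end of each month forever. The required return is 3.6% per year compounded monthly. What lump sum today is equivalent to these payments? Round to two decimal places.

Periodic rate r = 0.036/12 per month.
Level perpetuity: PV = PMT / r = 1,100 / (0.036/12) = $366,666.67.

$366,666.67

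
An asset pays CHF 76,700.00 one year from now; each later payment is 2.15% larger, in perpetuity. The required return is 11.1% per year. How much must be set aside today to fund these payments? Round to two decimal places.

CHF 856,983.24

Periodic rate r = 0.111 per year.
Growing perpetuity (Gordon): PV = PMT₁ / (r − g) = 76,700 / (r − 0.0215) = CHF 856,983.24.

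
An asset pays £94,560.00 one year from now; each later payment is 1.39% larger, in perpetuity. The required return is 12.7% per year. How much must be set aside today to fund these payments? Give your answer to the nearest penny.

£836,074.27

Periodic rate r = 0.127 per year.
Growing perpetuity (Gordon): PV = PMT₁ / (r − g) = 94,560 / (r − 0.0139) = £836,074.27.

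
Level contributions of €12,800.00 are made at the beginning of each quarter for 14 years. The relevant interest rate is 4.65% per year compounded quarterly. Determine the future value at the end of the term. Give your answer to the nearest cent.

€1,013,928.39

This is an annuity due: 56 deposits of €12,800.00 at the beginning of each quarter.
Periodic rate r = 0.0465/4 per quarter; n is counted in quarters.
FV = PMT × [((1+r)^n − 1)/r] × (1+r) = 12,800 × [(1+r)^56 − 1] / r × (1+r) = €1,013,928.39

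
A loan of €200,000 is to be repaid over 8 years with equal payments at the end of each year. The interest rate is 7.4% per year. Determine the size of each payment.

Level ordinary annuity; solve PV = PMT × [(1 − (1+r)^−n)/r] for PMT.
Periodic rate r = 0.074 per year.
With n = 8: PMT = 200,000 / ([(1 − (1+r)^−n)/r]) = €34,014.58

€34,014.58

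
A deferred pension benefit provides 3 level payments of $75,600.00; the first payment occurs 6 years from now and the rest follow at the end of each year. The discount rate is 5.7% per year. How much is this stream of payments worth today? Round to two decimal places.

$154,014.95

Ordinary annuity of 3 payments, first payment at period 6.
Periodic rate r = 0.057 per year.
The ordinary-annuity PV formula values the stream one period before the first payment (period 5); discount that back 5 periods:
PV₀ = 75,600 × [1 − (1+r)^−3] / r × (1+r)^−5 = $154,014.95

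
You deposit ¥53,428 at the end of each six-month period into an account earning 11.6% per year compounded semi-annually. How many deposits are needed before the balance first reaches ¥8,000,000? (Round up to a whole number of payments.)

Periodic rate r = 0.116/2 per half-year; n is counted in half-years.
Ordinary annuity FV: 8,000,000 = 53,428 × [((1+r)^n − 1)/r].
(1+r)^n = 1 + 8,000,000 × r / 53,428, so n = ln(1 + 8,000,000·r/53,428) / ln(1+r) = 40.27.
Round up to a whole number of payments: n = 41.

41 payments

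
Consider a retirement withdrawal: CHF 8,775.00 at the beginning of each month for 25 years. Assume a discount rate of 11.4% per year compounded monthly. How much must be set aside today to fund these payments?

This is an annuity due: 300 payments of CHF 8,775.00 at the beginning of each month.
Periodic rate r = 0.114/12 per month; n is counted in months.
PV = PMT × [(1 − (1+r)^−n)/r] × (1+r) = 8,775 × [1 − (1+r)^−300] / r × (1+r) = CHF 877,791.25

CHF 877,791.25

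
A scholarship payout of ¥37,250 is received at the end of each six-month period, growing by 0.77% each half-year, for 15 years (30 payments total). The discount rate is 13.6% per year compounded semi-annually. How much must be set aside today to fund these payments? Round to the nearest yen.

¥509,698

Periodic rate r = 0.136/2 per half-year; n is counted in half-years.
Growing ordinary annuity: PV = PMT₁ × [1 − ((1+g)/(1+r))^n] / (r − g) = 37,250 × [1 − ((1+0.0077)/(1+r))^30] / (r − 0.0077) = ¥509,698.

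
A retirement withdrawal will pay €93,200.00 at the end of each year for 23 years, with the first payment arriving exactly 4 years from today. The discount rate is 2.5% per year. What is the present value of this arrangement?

Ordinary annuity of 23 payments, first payment at period 4.
Periodic rate r = 0.025 per year.
The ordinary-annuity PV formula values the stream one period before the first payment (period 3); discount that back 3 periods:
PV₀ = 93,200 × [1 − (1+r)^−23] / r × (1+r)^−3 = €1,500,015.56

€1,500,015.56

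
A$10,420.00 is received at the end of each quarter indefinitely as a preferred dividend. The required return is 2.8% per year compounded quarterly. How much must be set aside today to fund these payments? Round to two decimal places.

A$1,488,571.43

Periodic rate r = 0.028/4 per quarter.
Level perpetuity: PV = PMT / r = 10,420 / (0.028/4) = A$1,488,571.43.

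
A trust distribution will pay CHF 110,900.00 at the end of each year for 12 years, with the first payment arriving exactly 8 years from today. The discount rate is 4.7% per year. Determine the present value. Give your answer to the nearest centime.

Ordinary annuity of 12 payments, first payment at period 8.
Periodic rate r = 0.047 per year.
The ordinary-annuity PV formula values the stream one period before the first payment (period 7); discount that back 7 periods:
PV₀ = 110,900 × [1 − (1+r)^−12] / r × (1+r)^−7 = CHF 724,898.75

CHF 724,898.75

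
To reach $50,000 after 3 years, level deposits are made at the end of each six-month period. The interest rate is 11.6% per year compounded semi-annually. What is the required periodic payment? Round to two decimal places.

Level ordinary annuity; solve FV = PMT × [((1+r)^n − 1)/r] for PMT.
Periodic rate r = 0.116/2 per half-year; n is counted in half-years.
With n = 6: PMT = 50,000 / ([((1+r)^n − 1)/r]) = $7,204.33

$7,204.33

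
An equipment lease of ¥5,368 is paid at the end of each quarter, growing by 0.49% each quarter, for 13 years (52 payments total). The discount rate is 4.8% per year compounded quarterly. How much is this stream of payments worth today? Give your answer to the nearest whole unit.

Periodic rate r = 0.048/4 per quarter; n is counted in quarters.
Growing ordinary annuity: PV = PMT₁ × [1 − ((1+g)/(1+r))^n] / (r − g) = 5,368 × [1 − ((1+0.0049)/(1+r))^52] / (r − 0.0049) = ¥231,786.

¥231,786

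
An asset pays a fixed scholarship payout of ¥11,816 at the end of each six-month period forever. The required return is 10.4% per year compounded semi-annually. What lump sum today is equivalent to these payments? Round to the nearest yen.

¥227,231

Periodic rate r = 0.104/2 per half-year.
Level perpetuity: PV = PMT / r = 11,816 / (0.104/2) = ¥227,231.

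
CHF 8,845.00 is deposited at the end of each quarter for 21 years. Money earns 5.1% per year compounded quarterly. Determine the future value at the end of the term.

CHF 1,317,111.23

This is an ordinary annuity: 84 deposits of CHF 8,845.00 at the end of each quarter.
Periodic rate r = 0.051/4 per quarter; n is counted in quarters.
FV = PMT × [((1+r)^n − 1)/r] = 8,845 × [(1+r)^84 − 1] / r = CHF 1,317,111.23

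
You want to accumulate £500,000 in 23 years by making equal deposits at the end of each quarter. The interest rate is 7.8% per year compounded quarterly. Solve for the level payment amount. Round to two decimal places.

Level ordinary annuity; solve FV = PMT × [((1+r)^n − 1)/r] for PMT.
Periodic rate r = 0.078/4 per quarter; n is counted in quarters.
With n = 92: PMT = 500,000 / ([((1+r)^n − 1)/r]) = £1,985.54

£1,985.54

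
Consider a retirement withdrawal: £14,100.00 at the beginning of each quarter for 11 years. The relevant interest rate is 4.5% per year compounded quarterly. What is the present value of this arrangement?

£492,704.71

This is an annuity due: 44 payments of £14,100.00 at the beginning of each quarter.
Periodic rate r = 0.045/4 per quarter; n is counted in quarters.
PV = PMT × [(1 − (1+r)^−n)/r] × (1+r) = 14,100 × [1 − (1+r)^−44] / r × (1+r) = £492,704.71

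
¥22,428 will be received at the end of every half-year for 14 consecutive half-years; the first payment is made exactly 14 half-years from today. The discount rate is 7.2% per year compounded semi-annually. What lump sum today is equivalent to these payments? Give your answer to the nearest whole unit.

¥153,620

Ordinary annuity of 14 payments, first payment at period 14.
Periodic rate r = 0.072/2 per half-year; n is counted in half-years.
The ordinary-annuity PV formula values the stream one period before the first payment (period 13); discount that back 13 periods:
PV₀ = 22,428 × [1 − (1+r)^−14] / r × (1+r)^−13 = ¥153,620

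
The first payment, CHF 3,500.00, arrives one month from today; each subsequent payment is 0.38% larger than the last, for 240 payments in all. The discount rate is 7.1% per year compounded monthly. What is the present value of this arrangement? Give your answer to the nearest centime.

CHF 656,163.51

Periodic rate r = 0.071/12 per month; n is counted in months.
Growing ordinary annuity: PV = PMT₁ × [1 − ((1+g)/(1+r))^n] / (r − g) = 3,500 × [1 − ((1+0.0038)/(1+r))^240] / (r − 0.0038) = CHF 656,163.51.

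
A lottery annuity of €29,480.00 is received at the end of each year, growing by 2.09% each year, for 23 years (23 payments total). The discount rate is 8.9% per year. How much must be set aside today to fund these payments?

Periodic rate r = 0.089 per year.
Growing ordinary annuity: PV = PMT₁ × [1 − ((1+g)/(1+r))^n] / (r − g) = 29,480 × [1 − ((1+0.0209)/(1+r))^23] / (r − 0.0209) = €334,864.20.

€334,864.20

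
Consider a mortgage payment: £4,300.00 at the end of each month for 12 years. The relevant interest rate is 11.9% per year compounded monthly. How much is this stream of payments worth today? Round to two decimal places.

£328,904.19

This is an ordinary annuity: 144 payments of £4,300.00 at the end of each month.
Periodic rate r = 0.119/12 per month; n is counted in months.
PV = PMT × [(1 − (1+r)^−n)/r] = 4,300 × [1 − (1+r)^−144] / r = £328,904.19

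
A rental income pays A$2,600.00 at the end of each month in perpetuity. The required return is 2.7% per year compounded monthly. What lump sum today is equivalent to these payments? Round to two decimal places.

Periodic rate r = 0.027/12 per month.
Level perpetuity: PV = PMT / r = 2,600 / (0.027/12) = A$1,155,555.56.

A$1,155,555.56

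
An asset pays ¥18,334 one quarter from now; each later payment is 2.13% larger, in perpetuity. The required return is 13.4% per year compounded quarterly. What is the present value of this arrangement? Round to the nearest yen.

Periodic rate r = 0.134/4 per quarter.
Growing perpetuity (Gordon): PV = PMT₁ / (r − g) = 18,334 / (r − 0.0213) = ¥1,502,787.

¥1,502,787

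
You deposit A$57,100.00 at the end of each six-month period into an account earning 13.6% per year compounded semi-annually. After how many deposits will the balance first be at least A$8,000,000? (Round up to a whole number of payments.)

36 payments

Periodic rate r = 0.136/2 per half-year; n is counted in half-years.
Ordinary annuity FV: 8,000,000 = 57,100 × [((1+r)^n − 1)/r].
(1+r)^n = 1 + 8,000,000 × r / 57,100, so n = ln(1 + 8,000,000·r/57,100) / ln(1+r) = 35.78.
Round up to a whole number of payments: n = 36.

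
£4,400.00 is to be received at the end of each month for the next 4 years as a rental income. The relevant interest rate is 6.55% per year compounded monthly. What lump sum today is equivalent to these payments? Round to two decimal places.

This is an ordinary annuity: 48 payments of £4,400.00 at the end of each month.
Periodic rate r = 0.0655/12 per month; n is counted in months.
PV = PMT × [(1 − (1+r)^−n)/r] = 4,400 × [1 − (1+r)^−48] / r = £185,356.65

£185,356.65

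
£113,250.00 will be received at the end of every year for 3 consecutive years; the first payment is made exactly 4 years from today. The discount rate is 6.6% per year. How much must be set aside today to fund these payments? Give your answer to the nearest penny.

Ordinary annuity of 3 payments, first payment at period 4.
Periodic rate r = 0.066 per year.
The ordinary-annuity PV formula values the stream one period before the first payment (period 3); discount that back 3 periods:
PV₀ = 113,250 × [1 − (1+r)^−3] / r × (1+r)^−3 = £247,152.26

£247,152.26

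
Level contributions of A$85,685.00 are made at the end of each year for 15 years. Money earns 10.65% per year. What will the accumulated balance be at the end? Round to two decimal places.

This is an ordinary annuity: 15 deposits of A$85,685.00 at the end of each year.
Periodic rate r = 0.1065 per year.
FV = PMT × [((1+r)^n − 1)/r] = 85,685 × [(1+r)^15 − 1] / r = A$2,866,801.74

A$2,866,801.74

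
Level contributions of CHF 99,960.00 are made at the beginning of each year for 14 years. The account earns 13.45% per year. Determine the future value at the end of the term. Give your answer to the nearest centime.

This is an annuity due: 14 deposits of CHF 99,960.00 at the beginning of each year.
Periodic rate r = 0.1345 per year.
FV = PMT × [((1+r)^n − 1)/r] × (1+r) = 99,960 × [(1+r)^14 − 1] / r × (1+r) = CHF 4,090,528.53

CHF 4,090,528.53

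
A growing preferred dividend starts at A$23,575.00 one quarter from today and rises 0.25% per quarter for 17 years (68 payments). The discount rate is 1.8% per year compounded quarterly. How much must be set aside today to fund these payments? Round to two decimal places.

A$1,493,986.47

Periodic rate r = 0.018/4 per quarter; n is counted in quarters.
Growing ordinary annuity: PV = PMT₁ × [1 − ((1+g)/(1+r))^n] / (r − g) = 23,575 × [1 − ((1+0.0025)/(1+r))^68] / (r − 0.0025) = A$1,493,986.47.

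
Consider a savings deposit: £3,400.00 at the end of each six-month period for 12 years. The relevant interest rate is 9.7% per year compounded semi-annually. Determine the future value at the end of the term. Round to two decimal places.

£148,360.77

This is an ordinary annuity: 24 deposits of £3,400.00 at the end of each six-month period.
Periodic rate r = 0.097/2 per half-year; n is counted in half-years.
FV = PMT × [((1+r)^n − 1)/r] = 3,400 × [(1+r)^24 − 1] / r = £148,360.77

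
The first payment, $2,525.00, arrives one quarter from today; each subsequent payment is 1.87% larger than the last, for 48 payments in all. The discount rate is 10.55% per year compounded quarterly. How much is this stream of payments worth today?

$99,526.22

Periodic rate r = 0.1055/4 per quarter; n is counted in quarters.
Growing ordinary annuity: PV = PMT₁ × [1 − ((1+g)/(1+r))^n] / (r − g) = 2,525 × [1 − ((1+0.0187)/(1+r))^48] / (r − 0.0187) = $99,526.22.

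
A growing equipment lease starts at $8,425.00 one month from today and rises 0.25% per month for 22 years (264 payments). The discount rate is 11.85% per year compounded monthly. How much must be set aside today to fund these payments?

Periodic rate r = 0.1185/12 per month; n is counted in months.
Growing ordinary annuity: PV = PMT₁ × [1 − ((1+g)/(1+r))^n] / (r − g) = 8,425 × [1 − ((1+0.0025)/(1+r))^264] / (r − 0.0025) = $977,392.40.

$977,392.40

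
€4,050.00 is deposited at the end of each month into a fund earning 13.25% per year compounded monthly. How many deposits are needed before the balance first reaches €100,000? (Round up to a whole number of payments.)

22 payments

Periodic rate r = 0.1325/12 per month; n is counted in months.
Ordinary annuity FV: 100,000 = 4,050 × [((1+r)^n − 1)/r].
(1+r)^n = 1 + 100,000 × r / 4,050, so n = ln(1 + 100,000·r/4,050) / ln(1+r) = 21.95.
Round up to a whole number of payments: n = 22.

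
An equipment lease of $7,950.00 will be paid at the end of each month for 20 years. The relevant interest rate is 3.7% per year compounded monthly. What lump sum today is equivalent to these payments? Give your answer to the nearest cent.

This is an ordinary annuity: 240 payments of $7,950.00 at the end of each month.
Periodic rate r = 0.037/12 per month; n is counted in months.
PV = PMT × [(1 − (1+r)^−n)/r] = 7,950 × [1 − (1+r)^−240] / r = $1,346,796.82

$1,346,796.82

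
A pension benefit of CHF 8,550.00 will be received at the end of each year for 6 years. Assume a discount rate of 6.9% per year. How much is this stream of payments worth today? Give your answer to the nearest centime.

This is an ordinary annuity: 6 payments of CHF 8,550.00 at the end of each year.
Periodic rate r = 0.069 per year.
PV = PMT × [(1 − (1+r)^−n)/r] = 8,550 × [1 − (1+r)^−6] / r = CHF 40,880.03

CHF 40,880.03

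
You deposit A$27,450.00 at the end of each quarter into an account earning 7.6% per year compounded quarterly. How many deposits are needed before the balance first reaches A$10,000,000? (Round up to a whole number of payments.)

110 payments

Periodic rate r = 0.076/4 per quarter; n is counted in quarters.
Ordinary annuity FV: 10,000,000 = 27,450 × [((1+r)^n − 1)/r].
(1+r)^n = 1 + 10,000,000 × r / 27,450, so n = ln(1 + 10,000,000·r/27,450) / ln(1+r) = 109.96.
Round up to a whole number of payments: n = 110.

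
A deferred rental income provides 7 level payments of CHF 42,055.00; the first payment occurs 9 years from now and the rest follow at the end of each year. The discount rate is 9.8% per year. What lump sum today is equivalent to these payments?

Ordinary annuity of 7 payments, first payment at period 9.
Periodic rate r = 0.098 per year.
The ordinary-annuity PV formula values the stream one period before the first payment (period 8); discount that back 8 periods:
PV₀ = 42,055 × [1 − (1+r)^−7] / r × (1+r)^−8 = CHF 97,555.55

CHF 97,555.55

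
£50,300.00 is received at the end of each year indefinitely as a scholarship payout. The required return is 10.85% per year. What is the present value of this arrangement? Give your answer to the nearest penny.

£463,594.47

Periodic rate r = 0.1085 per year.
Level perpetuity: PV = PMT / r = 50,300 / (0.1085) = £463,594.47.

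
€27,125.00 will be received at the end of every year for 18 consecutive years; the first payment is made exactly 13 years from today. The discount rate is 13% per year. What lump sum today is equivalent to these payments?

€42,803.42

Ordinary annuity of 18 payments, first payment at period 13.
Periodic rate r = 0.13 per year.
The ordinary-annuity PV formula values the stream one period before the first payment (period 12); discount that back 12 periods:
PV₀ = 27,125 × [1 − (1+r)^−18] / r × (1+r)^−12 = €42,803.42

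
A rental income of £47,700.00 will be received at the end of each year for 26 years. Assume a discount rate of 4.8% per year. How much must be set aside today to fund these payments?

£700,063.63

This is an ordinary annuity: 26 payments of £47,700.00 at the end of each year.
Periodic rate r = 0.048 per year.
PV = PMT × [(1 − (1+r)^−n)/r] = 47,700 × [1 − (1+r)^−26] / r = £700,063.63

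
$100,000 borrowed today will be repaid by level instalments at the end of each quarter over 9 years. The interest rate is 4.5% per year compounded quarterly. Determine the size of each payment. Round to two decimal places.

Level ordinary annuity; solve PV = PMT × [(1 − (1+r)^−n)/r] for PMT.
Periodic rate r = 0.045/4 per quarter; n is counted in quarters.
With n = 36: PMT = 100,000 / ([(1 − (1+r)^−n)/r]) = $3,393.53

$3,393.53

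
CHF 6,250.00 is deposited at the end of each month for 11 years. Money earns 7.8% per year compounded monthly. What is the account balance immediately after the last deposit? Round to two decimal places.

CHF 1,299,903.88

This is an ordinary annuity: 132 deposits of CHF 6,250.00 at the end of each month.
Periodic rate r = 0.078/12 per month; n is counted in months.
FV = PMT × [((1+r)^n − 1)/r] = 6,250 × [(1+r)^132 − 1] / r = CHF 1,299,903.88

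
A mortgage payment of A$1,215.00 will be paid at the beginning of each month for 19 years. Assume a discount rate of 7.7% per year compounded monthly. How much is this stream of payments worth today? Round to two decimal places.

This is an annuity due: 228 payments of A$1,215.00 at the beginning of each month.
Periodic rate r = 0.077/12 per month; n is counted in months.
PV = PMT × [(1 − (1+r)^−n)/r] × (1+r) = 1,215 × [1 − (1+r)^−228] / r × (1+r) = A$146,235.25

A$146,235.25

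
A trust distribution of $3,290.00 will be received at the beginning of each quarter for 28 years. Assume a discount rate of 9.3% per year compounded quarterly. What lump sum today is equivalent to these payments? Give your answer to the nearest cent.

$133,759.72

This is an annuity due: 112 payments of $3,290.00 at the beginning of each quarter.
Periodic rate r = 0.093/4 per quarter; n is counted in quarters.
PV = PMT × [(1 − (1+r)^−n)/r] × (1+r) = 3,290 × [1 − (1+r)^−112] / r × (1+r) = $133,759.72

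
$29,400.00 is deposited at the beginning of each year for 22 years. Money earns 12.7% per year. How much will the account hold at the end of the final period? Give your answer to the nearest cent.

$3,359,813.41

This is an annuity due: 22 deposits of $29,400.00 at the beginning of each year.
Periodic rate r = 0.127 per year.
FV = PMT × [((1+r)^n − 1)/r] × (1+r) = 29,400 × [(1+r)^22 − 1] / r × (1+r) = $3,359,813.41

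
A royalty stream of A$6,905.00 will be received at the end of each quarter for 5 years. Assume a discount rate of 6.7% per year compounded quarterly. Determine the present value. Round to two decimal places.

A$116,529.32

This is an ordinary annuity: 20 payments of A$6,905.00 at the end of each quarter.
Periodic rate r = 0.067/4 per quarter; n is counted in quarters.
PV = PMT × [(1 − (1+r)^−n)/r] = 6,905 × [1 − (1+r)^−20] / r = A$116,529.32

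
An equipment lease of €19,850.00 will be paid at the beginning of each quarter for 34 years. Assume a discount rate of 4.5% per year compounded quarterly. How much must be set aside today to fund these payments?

€1,394,616.51

This is an annuity due: 136 payments of €19,850.00 at the beginning of each quarter.
Periodic rate r = 0.045/4 per quarter; n is counted in quarters.
PV = PMT × [(1 − (1+r)^−n)/r] × (1+r) = 19,850 × [1 − (1+r)^−136] / r × (1+r) = €1,394,616.51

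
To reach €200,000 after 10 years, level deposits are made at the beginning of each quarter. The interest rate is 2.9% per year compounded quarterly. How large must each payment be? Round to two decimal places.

€4,296.82

Level annuity due; solve FV = PMT × [((1+r)^n − 1)/r] × (1+r) for PMT.
Periodic rate r = 0.029/4 per quarter; n is counted in quarters.
With n = 40: PMT = 200,000 / ([((1+r)^n − 1)/r] × (1+r)) = €4,296.82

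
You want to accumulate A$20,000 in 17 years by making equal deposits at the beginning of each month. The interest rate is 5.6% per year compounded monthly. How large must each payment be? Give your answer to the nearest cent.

A$58.61

Level annuity due; solve FV = PMT × [((1+r)^n − 1)/r] × (1+r) for PMT.
Periodic rate r = 0.056/12 per month; n is counted in months.
With n = 204: PMT = 20,000 / ([((1+r)^n − 1)/r] × (1+r)) = A$58.61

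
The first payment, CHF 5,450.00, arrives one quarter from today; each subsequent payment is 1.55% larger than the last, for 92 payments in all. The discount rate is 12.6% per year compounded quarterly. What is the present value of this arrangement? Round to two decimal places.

CHF 259,778.63

Periodic rate r = 0.126/4 per quarter; n is counted in quarters.
Growing ordinary annuity: PV = PMT₁ × [1 − ((1+g)/(1+r))^n] / (r − g) = 5,450 × [1 − ((1+0.0155)/(1+r))^92] / (r − 0.0155) = CHF 259,778.63.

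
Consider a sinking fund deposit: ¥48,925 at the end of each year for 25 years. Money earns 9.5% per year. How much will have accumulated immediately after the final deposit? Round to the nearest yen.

This is an ordinary annuity: 25 deposits of ¥48,925 at the end of each year.
Periodic rate r = 0.095 per year.
FV = PMT × [((1+r)^n − 1)/r] = 48,925 × [(1+r)^25 − 1] / r = ¥4,464,207

¥4,464,207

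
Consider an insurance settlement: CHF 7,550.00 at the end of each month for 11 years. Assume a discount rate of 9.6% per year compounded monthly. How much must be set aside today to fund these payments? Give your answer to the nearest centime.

CHF 614,089.64

This is an ordinary annuity: 132 payments of CHF 7,550.00 at the end of each month.
Periodic rate r = 0.096/12 per month; n is counted in months.
PV = PMT × [(1 − (1+r)^−n)/r] = 7,550 × [1 − (1+r)^−132] / r = CHF 614,089.64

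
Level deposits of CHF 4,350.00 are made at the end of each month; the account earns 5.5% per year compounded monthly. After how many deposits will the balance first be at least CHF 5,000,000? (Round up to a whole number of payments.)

402 payments

Periodic rate r = 0.055/12 per month; n is counted in months.
Ordinary annuity FV: 5,000,000 = 4,350 × [((1+r)^n − 1)/r].
(1+r)^n = 1 + 5,000,000 × r / 4,350, so n = ln(1 + 5,000,000·r/4,350) / ln(1+r) = 401.39.
Round up to a whole number of payments: n = 402.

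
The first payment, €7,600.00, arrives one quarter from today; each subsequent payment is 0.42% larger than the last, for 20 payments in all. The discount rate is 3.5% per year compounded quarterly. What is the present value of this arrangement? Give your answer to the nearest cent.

€144,396.26

Periodic rate r = 0.035/4 per quarter; n is counted in quarters.
Growing ordinary annuity: PV = PMT₁ × [1 − ((1+g)/(1+r))^n] / (r − g) = 7,600 × [1 − ((1+0.0042)/(1+r))^20] / (r − 0.0042) = €144,396.26.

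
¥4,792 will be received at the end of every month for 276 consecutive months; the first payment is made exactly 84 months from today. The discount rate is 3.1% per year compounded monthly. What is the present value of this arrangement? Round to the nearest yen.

¥762,740

Ordinary annuity of 276 payments, first payment at period 84.
Periodic rate r = 0.031/12 per month; n is counted in months.
The ordinary-annuity PV formula values the stream one period before the first payment (period 83); discount that back 83 periods:
PV₀ = 4,792 × [1 − (1+r)^−276] / r × (1+r)^−83 = ¥762,740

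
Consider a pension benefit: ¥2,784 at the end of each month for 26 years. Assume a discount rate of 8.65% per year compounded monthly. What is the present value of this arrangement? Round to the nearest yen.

¥345,142

This is an ordinary annuity: 312 payments of ¥2,784 at the end of each month.
Periodic rate r = 0.0865/12 per month; n is counted in months.
PV = PMT × [(1 − (1+r)^−n)/r] = 2,784 × [1 − (1+r)^−312] / r = ¥345,142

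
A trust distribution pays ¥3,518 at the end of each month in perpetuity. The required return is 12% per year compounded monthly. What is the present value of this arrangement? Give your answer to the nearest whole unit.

¥351,800

Periodic rate r = 0.12/12 per month.
Level perpetuity: PV = PMT / r = 3,518 / (0.12/12) = ¥351,800.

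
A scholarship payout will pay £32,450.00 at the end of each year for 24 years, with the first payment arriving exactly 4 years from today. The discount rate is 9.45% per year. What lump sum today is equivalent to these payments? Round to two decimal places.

£231,911.39

Ordinary annuity of 24 payments, first payment at period 4.
Periodic rate r = 0.0945 per year.
The ordinary-annuity PV formula values the stream one period before the first payment (period 3); discount that back 3 periods:
PV₀ = 32,450 × [1 − (1+r)^−24] / r × (1+r)^−3 = £231,911.39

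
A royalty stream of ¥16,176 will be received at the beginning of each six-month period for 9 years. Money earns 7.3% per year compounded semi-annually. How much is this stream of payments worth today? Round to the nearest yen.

¥218,419

This is an annuity due: 18 payments of ¥16,176 at the beginning of each six-month period.
Periodic rate r = 0.073/2 per half-year; n is counted in half-years.
PV = PMT × [(1 − (1+r)^−n)/r] × (1+r) = 16,176 × [1 − (1+r)^−18] / r × (1+r) = ¥218,419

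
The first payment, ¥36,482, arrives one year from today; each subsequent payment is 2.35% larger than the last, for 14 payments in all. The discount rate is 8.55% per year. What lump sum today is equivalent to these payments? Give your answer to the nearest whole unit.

Periodic rate r = 0.0855 per year.
Growing ordinary annuity: PV = PMT₁ × [1 − ((1+g)/(1+r))^n] / (r − g) = 36,482 × [1 − ((1+0.0235)/(1+r))^14] / (r − 0.0235) = ¥330,134.

¥330,134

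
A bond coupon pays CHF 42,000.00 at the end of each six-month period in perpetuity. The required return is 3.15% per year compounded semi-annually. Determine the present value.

Periodic rate r = 0.0315/2 per half-year.
Level perpetuity: PV = PMT / r = 42,000 / (0.0315/2) = CHF 2,666,666.67.

CHF 2,666,666.67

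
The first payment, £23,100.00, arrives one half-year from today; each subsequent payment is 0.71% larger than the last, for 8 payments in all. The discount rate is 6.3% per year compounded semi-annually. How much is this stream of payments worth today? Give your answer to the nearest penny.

Periodic rate r = 0.063/2 per half-year; n is counted in half-years.
Growing ordinary annuity: PV = PMT₁ × [1 − ((1+g)/(1+r))^n] / (r − g) = 23,100 × [1 − ((1+0.0071)/(1+r))^8] / (r − 0.0071) = £165,005.20.

£165,005.20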